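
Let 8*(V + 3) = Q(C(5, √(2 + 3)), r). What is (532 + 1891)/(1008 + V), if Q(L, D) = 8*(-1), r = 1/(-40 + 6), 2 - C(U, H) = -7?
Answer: 2423/1004 ≈ 2.4133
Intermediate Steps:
C(U, H) = 9 (C(U, H) = 2 - 1*(-7) = 2 + 7 = 9)
r = -1/34 (r = 1/(-34) = -1/34 ≈ -0.029412)
Q(L, D) = -8
V = -4 (V = -3 + (⅛)*(-8) = -3 - 1 = -4)
(532 + 1891)/(1008 + V) = (532 + 1891)/(1008 - 4) = 2423/1004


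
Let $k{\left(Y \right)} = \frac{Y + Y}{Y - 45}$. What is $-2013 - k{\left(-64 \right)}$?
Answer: $- \frac{219545}{109} \approx -2014.2$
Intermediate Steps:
$k{\left(Y \right)} = \frac{2 Y}{-45 + Y}$
$-2013 - k{\left(-64 \right)} = -2013 - 2 \left(-64\right) \frac{1}{-45 - 64} = -2013 - 2 \left(-64\right) \frac{1}{-109} = -2013 - 2 \left(-64\right) \left(- \frac{1}{109}\right) = -2013 - \frac{128}{109} = - \frac{219545}{109}$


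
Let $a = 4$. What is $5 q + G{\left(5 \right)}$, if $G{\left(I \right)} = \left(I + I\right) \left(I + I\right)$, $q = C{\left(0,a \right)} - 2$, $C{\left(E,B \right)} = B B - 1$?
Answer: $165$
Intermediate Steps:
$C{\left(E,B \right)} = -1 + B^{2}$ ($C{\left(E,B \right)} = B^{2} - 1 = -1 + B^{2}$)
$q = 13$ ($q = \left(-1 + 4^{2}\right) - 2 = \left(-1 + 16\right) - 2 = 15 - 2 = 13$)
$G{\left(I \right)} = 4 I^{2}$ ($G{\left(I \right)} = 2 I 2 I = 4 I^{2}$)
$5 q + G{\left(5 \right)} = 5 \cdot 13 + 4 \cdot 5^{2} = 65 + 4 \cdot 25 = 65 + 100 = 165$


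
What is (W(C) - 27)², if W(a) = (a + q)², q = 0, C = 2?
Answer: 529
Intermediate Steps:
W(a) = a² (W(a) = (a + 0)² = a²)
(W(C) - 27)² = (2² - 27)² = (4 - 27)² = (-23)² = 529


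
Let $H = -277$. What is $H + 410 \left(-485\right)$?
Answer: $-199127$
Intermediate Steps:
$H + 410 \left(-485\right) = -277 + 410 \left(-485\right) = -277 - 198850 = -199127$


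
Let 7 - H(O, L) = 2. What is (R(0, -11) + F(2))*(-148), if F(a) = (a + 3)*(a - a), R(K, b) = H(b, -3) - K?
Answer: -740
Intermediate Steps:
H(O, L) = 5 (H(O, L) = 7 - 1*2 = 7 - 2 = 5)
R(K, b) = 5 - K
F(a) = 0 (F(a) = (3 + a)*0 = 0)
(R(0, -11) + F(2))*(-148) = ((5 - 1*0) + 0)*(-148) = ((5 + 0) + 0)*(-148) = (5 + 0)*(-148) = 5*(-148) = -740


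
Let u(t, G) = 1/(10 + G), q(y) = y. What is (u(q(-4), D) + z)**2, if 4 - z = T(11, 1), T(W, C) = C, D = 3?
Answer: 1600/169 ≈ 9.4675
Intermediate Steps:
z = 3 (z = 4 - 1*1 = 4 - 1 = 3)
(u(q(-4), D) + z)**2 = (1/(10 + 3) + 3)**2 = (1/13 + 3)**2 = (40/13)**2 = 1600/169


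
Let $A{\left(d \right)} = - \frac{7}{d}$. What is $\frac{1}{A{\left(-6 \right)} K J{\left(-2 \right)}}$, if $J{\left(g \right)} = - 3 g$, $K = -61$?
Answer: $- \frac{1}{427} \approx -0.0023419$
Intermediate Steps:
$\frac{1}{A{\left(-6 \right)} K J{\left(-2 \right)}} = \frac{1}{- \frac{7}{-6} \left(-61\right) \left(\left(-3\right) \left(-2\right)\right)} = \frac{1}{\left(-7\right) \left(- \frac{1}{6}\right) \left(-61\right) 6} = \frac{1}{\frac{7}{6} \left(-61\right) 6} = \frac{1}{\left(- \frac{427}{6}\right) 6} = \frac{1}{-427} = - \frac{1}{427}$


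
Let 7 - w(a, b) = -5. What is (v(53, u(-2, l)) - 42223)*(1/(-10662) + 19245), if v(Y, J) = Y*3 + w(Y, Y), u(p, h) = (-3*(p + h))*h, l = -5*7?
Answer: -4314328913914/5331 ≈ -8.0929e+8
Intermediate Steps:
w(a, b) = 12 (w(a, b) = 7 - 1*(-5) = 7 + 5 = 12)
l = -35
u(p, h) = h*(-3*h - 3*p) (u(p, h) = (-3*(h + p))*h = (-3*h - 3*p)*h = h*(-3*h - 3*p))
v(Y, J) = 12 + 3*Y (v(Y, J) = Y*3 + 12 = 3*Y + 12 = 12 + 3*Y)
(v(53, u(-2, l)) - 42223)*(1/(-10662) + 19245) = ((12 + 3*53) - 42223)*(1/(-10662) + 19245) = ((12 + 159) - 42223)*(-1/10662 + 19245) = (171 - 42223)*(205190189/10662) = -42052*205190189/10662 = -4314328913914/5331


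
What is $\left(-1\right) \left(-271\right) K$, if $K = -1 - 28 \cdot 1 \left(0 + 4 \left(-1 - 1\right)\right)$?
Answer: $60433$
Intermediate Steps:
$K = 223$ ($K = -1 - 28 \cdot 1 \left(0 + 4 \left(-2\right)\right) = -1 - 28 \cdot 1 \left(0 - 8\right) = -1 - 28 \cdot 1 \left(-8\right) = -1 - -224 = -1 + 224 = 223$)
$\left(-1\right) \left(-271\right) K = \left(-1\right) \left(-271\right) 223 = 271 \cdot 223 = 60433$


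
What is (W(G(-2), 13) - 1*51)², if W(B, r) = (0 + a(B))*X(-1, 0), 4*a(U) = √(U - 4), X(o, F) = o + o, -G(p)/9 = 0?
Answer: (51 + I)² ≈ 2600.0 + 102.0*I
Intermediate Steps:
G(p) = 0 (G(p) = -9*0 = 0)
X(o, F) = 2*o
a(U) = √(-4 + U)/4 (a(U) = √(U - 4)/4 = √(-4 + U)/4)
W(B, r) = -√(-4 + B)/2 (W(B, r) = (0 + √(-4 + B)/4)*(2*(-1)) = (√(-4 + B)/4)*(-2) = -√(-4 + B)/2)
(W(G(-2), 13) - 1*51)² = (-√(-4 + 0)/2 - 1*51)² = (-I - 51)² = (-51 - I)²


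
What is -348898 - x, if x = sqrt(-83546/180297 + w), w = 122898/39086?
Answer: -348898 - 5*sqrt(147931400162562965)/1174514757 ≈ -3.4890e+5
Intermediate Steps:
w = 61449/19543 (w = 122898*(1/39086) = 61449/19543 ≈ 3.1443)
x = 5*sqrt(147931400162562965)/1174514757 (x = sqrt(-83546/180297 + 61449/19543) = sqrt(9446330875/3523544271) = 5*sqrt(147931400162562965)/1174514757 ≈ 1.6374)
-348898 - x = -348898 - 5*sqrt(147931400162562965)/1174514757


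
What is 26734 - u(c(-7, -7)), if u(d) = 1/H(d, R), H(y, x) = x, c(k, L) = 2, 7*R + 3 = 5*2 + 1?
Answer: 213865/8 ≈ 26733.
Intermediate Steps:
R = 8/7 (R = -3/7 + (5*2 + 1)/7 = -3/7 + (10 + 1)/7 = -3/7 + (⅐)*11 = -3/7 + 11/7 = 8/7 ≈ 1.1429)
u(d) = 7/8 (u(d) = 1/(8/7) = 7/8)
26734 - u(c(-7, -7)) = 26734 - 1*7/8 = 26734 - 7/8 = 213865/8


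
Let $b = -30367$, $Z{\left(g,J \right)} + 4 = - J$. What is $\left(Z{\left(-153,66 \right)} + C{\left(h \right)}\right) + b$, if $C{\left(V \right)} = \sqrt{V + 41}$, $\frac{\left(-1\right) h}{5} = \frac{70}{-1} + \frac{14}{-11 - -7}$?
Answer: $-30437 + \frac{\sqrt{1634}}{2} \approx -30417.0$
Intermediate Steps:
$Z{\left(g,J \right)} = -4 - J$
$h = \frac{735}{2}$ ($h = - 5 \left(\frac{70}{-1} + \frac{14}{-11 - -7}\right) = - 5 \left(70 \left(-1\right) + \frac{14}{-11 + 7}\right) = - 5 \left(-70 + \frac{14}{-4}\right) = - 5 \left(-70 + 14 \left(- \frac{1}{4}\right)\right) = - 5 \left(-70 - \frac{7}{2}\right) = \left(-5\right) \left(- \frac{147}{2}\right) = \frac{735}{2} \approx 367.5$)
$C{\left(V \right)} = \sqrt{41 + V}$
$\left(Z{\left(-153,66 \right)} + C{\left(h \right)}\right) + b = \left(\left(-4 - 66\right) + \sqrt{41 + \frac{735}{2}}\right) - 30367 = \left(\left(-4 - 66\right) + \sqrt{\frac{817}{2}}\right) - 30367 = \left(-70 + \frac{\sqrt{1634}}{2}\right) - 30367 = -30437 + \frac{\sqrt{1634}}{2}$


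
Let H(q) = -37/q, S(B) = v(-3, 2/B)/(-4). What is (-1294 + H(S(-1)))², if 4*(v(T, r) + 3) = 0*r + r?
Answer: 87497316/49 ≈ 1.7857e+6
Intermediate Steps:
v(T, r) = -3 + r/4 (v(T, r) = -3 + (0*r + r)/4 = -3 + (0 + r)/4 = -3 + r/4)
S(B) = ¾ - 1/(8*B) (S(B) = (-3 + (2/B)/4)/(-4) = (-3 + 1/(2*B))*(-¼) = ¾ - 1/(8*B))
(-1294 + H(S(-1)))² = (-1294 - 37*(-8/(-1 + 6*(-1))))² = (-1294 - 37*(-8/(-1 - 6)))² = (-1294 - 37/((⅛)*(-1)*(-7)))² = (-1294 - 37/7/8)² = (-1294 - 37*8/7)² = (-1294 - 296/7)² = (-9354/7)² = 87497316/49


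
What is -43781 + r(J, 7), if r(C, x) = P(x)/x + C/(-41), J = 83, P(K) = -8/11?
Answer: -138223336/3157 ≈ -43783.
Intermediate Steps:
P(K) = -8/11 (P(K) = -8*1/11 = -8/11)
r(C, x) = -8/(11*x) - C/41 (r(C, x) = -8/(11*x) + C/(-41) = -8/(11*x) + C*(-1/41) = -8/(11*x) - C/41)
-43781 + r(J, 7) = -43781 + (-8/11/7 - 1/41*83) = -43781 + (-8/11*⅐ - 83/41) = -43781 + (-8/77 - 83/41) = -43781 - 6719/3157 = -138223336/3157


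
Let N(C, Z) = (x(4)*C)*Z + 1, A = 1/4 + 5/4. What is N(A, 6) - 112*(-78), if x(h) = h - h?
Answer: 8737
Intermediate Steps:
x(h) = 0
A = 3/2 (A = 1*(1/4) + 5*(1/4) = 1/4 + 5/4 = 3/2 ≈ 1.5000)
N(C, Z) = 1 (N(C, Z) = (0*C)*Z + 1 = 0*Z + 1 = 0 + 1 = 1)
N(A, 6) - 112*(-78) = 1 - 112*(-78) = 1 + 8736 = 8737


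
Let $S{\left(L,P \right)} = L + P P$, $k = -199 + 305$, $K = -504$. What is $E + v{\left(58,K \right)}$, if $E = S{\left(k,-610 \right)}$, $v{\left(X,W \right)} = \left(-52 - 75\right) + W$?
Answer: $371575$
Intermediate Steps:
$v{\left(X,W \right)} = -127 + W$
$k = 106$
$S{\left(L,P \right)} = L + P^{2}$
$E = 372206$ ($E = 106 + \left(-610\right)^{2} = 106 + 372100 = 372206$)
$E + v{\left(58,K \right)} = 372206 - 631 = 371575$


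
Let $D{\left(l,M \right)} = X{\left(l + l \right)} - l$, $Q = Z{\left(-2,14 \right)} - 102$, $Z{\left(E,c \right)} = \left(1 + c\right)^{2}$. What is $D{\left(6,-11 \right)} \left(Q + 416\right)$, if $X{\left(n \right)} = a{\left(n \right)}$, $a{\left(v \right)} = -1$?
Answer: $-3773$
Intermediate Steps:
$X{\left(n \right)} = -1$
$Q = 123$ ($Q = \left(1 + 14\right)^{2} - 102 = 15^{2} - 102 = 225 - 102 = 123$)
$D{\left(l,M \right)} = -1 - l$
$D{\left(6,-11 \right)} \left(Q + 416\right) = \left(-1 - 6\right) \left(123 + 416\right) = \left(-1 - 6\right) 539 = \left(-7\right) 539 = -3773$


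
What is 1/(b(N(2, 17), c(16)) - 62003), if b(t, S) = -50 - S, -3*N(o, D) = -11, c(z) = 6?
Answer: -1/62059 ≈ -1.6114e-5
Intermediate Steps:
N(o, D) = 11/3 (N(o, D) = -⅓*(-11) = 11/3)
1/(b(N(2, 17), c(16)) - 62003) = 1/((-50 - 1*6) - 62003) = 1/((-50 - 6) - 62003) = 1/(-56 - 62003) = 1/(-62059) = -1/62059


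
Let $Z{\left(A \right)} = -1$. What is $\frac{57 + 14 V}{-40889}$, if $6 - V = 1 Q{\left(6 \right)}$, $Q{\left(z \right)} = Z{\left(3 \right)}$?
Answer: $- \frac{5}{1319} \approx -0.0037908$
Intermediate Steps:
$Q{\left(z \right)} = -1$
$V = 7$ ($V = 6 - 1 \left(-1\right) = 6 - -1 = 6 + 1 = 7$)
$\frac{57 + 14 V}{-40889} = \frac{57 + 14 \cdot 7}{-40889} = \left(57 + 98\right) \left(- \frac{1}{40889}\right) = 155 \left(- \frac{1}{40889}\right) = - \frac{5}{1319}$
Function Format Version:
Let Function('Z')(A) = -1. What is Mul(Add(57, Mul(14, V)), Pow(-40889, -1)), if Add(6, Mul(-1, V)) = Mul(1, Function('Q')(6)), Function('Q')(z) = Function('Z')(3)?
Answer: Rational(-5, 1319) ≈ -0.0037908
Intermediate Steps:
Function('Q')(z) = -1
V = 7 (V = Add(6, Mul(-1, Mul(1, -1))) = Add(6, Mul(-1, -1)) = Add(6, 1) = 7)
Mul(Add(57, Mul(14, V)), Pow(-40889, -1)) = Mul(Add(57, Mul(14, 7)), Pow(-40889, -1)) = Mul(Add(57, 98), Rational(-1, 40889)) = Mul(155, Rational(-1, 40889)) = Rational(-5, 1319)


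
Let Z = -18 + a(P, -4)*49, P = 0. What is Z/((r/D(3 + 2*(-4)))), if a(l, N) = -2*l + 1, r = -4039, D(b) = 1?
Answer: -31/4039 ≈ -0.0076752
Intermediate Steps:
a(l, N) = 1 - 2*l
Z = 31 (Z = -18 + (1 - 2*0)*49 = -18 + (1 + 0)*49 = -18 + 1*49 = -18 + 49 = 31)
Z/((r/D(3 + 2*(-4)))) = 31/((-4039/1)) = 31/((-4039*1)) = 31/(-4039) = 31*(-1/4039) = -31/4039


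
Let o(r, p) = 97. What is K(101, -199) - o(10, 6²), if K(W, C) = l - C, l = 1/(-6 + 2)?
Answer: 407/4 ≈ 101.75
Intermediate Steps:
l = -¼ (l = 1/(-4) = -¼ ≈ -0.25000)
K(W, C) = -¼ - C
K(101, -199) - o(10, 6²) = (-¼ - 1*(-199)) - 1*97 = (-¼ + 199) - 97 = 795/4 - 97 = 407/4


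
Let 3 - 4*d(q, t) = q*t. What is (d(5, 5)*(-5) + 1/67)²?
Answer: 13593969/17956 ≈ 757.07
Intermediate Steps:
d(q, t) = ¾ - q*t/4
(d(5, 5)*(-5) + 1/67)² = ((¾ - ¼*5*5)*(-5) + 1/67)² = ((¾ - 25/4)*(-5) + 1/67)² = (-11/2*(-5) + 1/67)² = (55/2 + 1/67)² = (3687/134)² = 13593969/17956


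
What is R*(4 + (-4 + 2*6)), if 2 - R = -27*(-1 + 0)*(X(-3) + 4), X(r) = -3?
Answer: -300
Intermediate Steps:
R = -25 (R = 2 - (-27)*(-1 + 0)*(-3 + 4) = 2 - (-27)*(-1*1) = 2 - (-27)*(-1) = 2 - 1*27 = 2 - 27 = -25)
R*(4 + (-4 + 2*6)) = -25*(4 + (-4 + 2*6)) = -25*(4 + (-4 + 12)) = -25*(4 + 8) = -25*12 = -300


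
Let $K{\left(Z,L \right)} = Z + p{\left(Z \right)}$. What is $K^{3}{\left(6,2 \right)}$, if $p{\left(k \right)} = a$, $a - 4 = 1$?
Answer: $1331$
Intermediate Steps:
$a = 5$ ($a = 4 + 1 = 5$)
$p{\left(k \right)} = 5$
$K{\left(Z,L \right)} = 5 + Z$ ($K{\left(Z,L \right)} = Z + 5 = 5 + Z$)
$K^{3}{\left(6,2 \right)} = \left(5 + 6\right)^{3} = 11^{3} = 1331$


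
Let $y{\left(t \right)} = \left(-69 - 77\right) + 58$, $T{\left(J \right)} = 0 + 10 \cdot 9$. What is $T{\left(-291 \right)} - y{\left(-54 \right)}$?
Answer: $178$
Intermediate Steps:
$T{\left(J \right)} = 90$ ($T{\left(J \right)} = 0 + 90 = 90$)
$y{\left(t \right)} = -88$ ($y{\left(t \right)} = -146 + 58 = -88$)
$T{\left(-291 \right)} - y{\left(-54 \right)} = 90 - -88 = 90 + 88 = 178$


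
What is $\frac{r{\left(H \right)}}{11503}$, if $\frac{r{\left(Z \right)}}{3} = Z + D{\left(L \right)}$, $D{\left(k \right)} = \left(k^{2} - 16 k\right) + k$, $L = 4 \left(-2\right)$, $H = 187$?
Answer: $\frac{1113}{11503} \approx 0.096757$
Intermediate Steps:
$L = -8$
$D{\left(k \right)} = k^{2} - 15 k$
$r{\left(Z \right)} = 552 + 3 Z$ ($r{\left(Z \right)} = 3 \left(Z - 8 \left(-15 - 8\right)\right) = 3 \left(Z - -184\right) = 3 \left(Z + 184\right) = 3 \left(184 + Z\right) = 552 + 3 Z$)
$\frac{r{\left(H \right)}}{11503} = \frac{552 + 3 \cdot 187}{11503} = \left(552 + 561\right) \frac{1}{11503} = 1113 \cdot \frac{1}{11503} = \frac{1113}{11503}$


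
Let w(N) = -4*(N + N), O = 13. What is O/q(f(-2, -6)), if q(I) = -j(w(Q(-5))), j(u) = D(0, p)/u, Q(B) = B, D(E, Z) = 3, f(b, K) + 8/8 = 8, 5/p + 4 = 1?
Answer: -520/3 ≈ -173.33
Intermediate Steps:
p = -5/3 (p = 5/(-4 + 1) = 5/(-3) = 5*(-⅓) = -5/3 ≈ -1.6667)
f(b, K) = 7 (f(b, K) = -1 + 8 = 7)
w(N) = -8*N
j(u) = 3/u
q(I) = -3/40 (q(I) = -3/((-8*(-5))) = -3/40)
O/q(f(-2, -6)) = 13/(-3/40) = -40/3*13 = -520/3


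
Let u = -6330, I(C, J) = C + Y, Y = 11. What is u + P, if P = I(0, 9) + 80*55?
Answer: -1919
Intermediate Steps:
I(C, J) = 11 + C (I(C, J) = C + 11 = 11 + C)
P = 4411 (P = (11 + 0) + 80*55 = 11 + 4400 = 4411)
u + P = -6330 + 4411 = -1919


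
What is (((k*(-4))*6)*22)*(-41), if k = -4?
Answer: -86592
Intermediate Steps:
(((k*(-4))*6)*22)*(-41) = ((-4*(-4)*6)*22)*(-41) = ((16*6)*22)*(-41) = (96*22)*(-41) = 2112*(-41) = -86592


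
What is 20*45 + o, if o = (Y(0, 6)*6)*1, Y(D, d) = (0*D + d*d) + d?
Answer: 1152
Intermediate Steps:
Y(D, d) = d + d**2 (Y(D, d) = (0 + d**2) + d = d**2 + d = d + d**2)
o = 252 (o = ((6*(1 + 6))*6)*1 = ((6*7)*6)*1 = (42*6)*1 = 252*1 = 252)
20*45 + o = 20*45 + 252 = 900 + 252 = 1152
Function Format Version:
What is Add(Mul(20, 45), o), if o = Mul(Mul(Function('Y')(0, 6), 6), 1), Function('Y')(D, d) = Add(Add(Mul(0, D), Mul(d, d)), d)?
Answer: 1152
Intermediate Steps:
Function('Y')(D, d) = Add(d, Pow(d, 2)) (Function('Y')(D, d) = Add(Add(0, Pow(d, 2)), d) = Add(Pow(d, 2), d) = Add(d, Pow(d, 2)))
o = 252 (o = Mul(Mul(Mul(6, Add(1, 6)), 6), 1) = Mul(Mul(Mul(6, 7), 6), 1) = Mul(Mul(42, 6), 1) = Mul(252, 1) = 252)
Add(Mul(20, 45), o) = Add(Mul(20, 45), 252) = Add(900, 252) = 1152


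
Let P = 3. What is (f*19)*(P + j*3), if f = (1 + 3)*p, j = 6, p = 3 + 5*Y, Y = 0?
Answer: 4788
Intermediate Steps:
p = 3 (p = 3 + 5*0 = 3 + 0 = 3)
f = 12 (f = (1 + 3)*3 = 4*3 = 12)
(f*19)*(P + j*3) = (12*19)*(3 + 6*3) = 228*(3 + 18) = 228*21 = 4788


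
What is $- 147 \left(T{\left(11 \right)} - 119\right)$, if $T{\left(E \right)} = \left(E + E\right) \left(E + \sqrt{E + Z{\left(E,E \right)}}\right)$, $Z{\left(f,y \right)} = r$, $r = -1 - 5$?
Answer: $-18081 - 3234 \sqrt{5} \approx -25312.0$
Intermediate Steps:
$r = -6$
$Z{\left(f,y \right)} = -6$
$T{\left(E \right)} = 2 E \left(E + \sqrt{-6 + E}\right)$ ($T{\left(E \right)} = \left(E + E\right) \left(E + \sqrt{E - 6}\right) = 2 E \left(E + \sqrt{-6 + E}\right)$)
$- 147 \left(T{\left(11 \right)} - 119\right) = - 147 \left(2 \cdot 11 \left(11 + \sqrt{-6 + 11}\right) - 119\right) = - 147 \left(2 \cdot 11 \left(11 + \sqrt{5}\right) - 119\right) = - 147 \left(\left(242 + 22 \sqrt{5}\right) - 119\right) = - 147 \left(123 + 22 \sqrt{5}\right) = -18081 - 3234 \sqrt{5}$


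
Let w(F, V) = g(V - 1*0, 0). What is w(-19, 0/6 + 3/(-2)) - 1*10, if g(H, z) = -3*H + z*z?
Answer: -11/2 ≈ -5.5000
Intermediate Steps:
g(H, z) = z² - 3*H (g(H, z) = -3*H + z² = z² - 3*H)
w(F, V) = -3*V (w(F, V) = 0² - 3*(V - 1*0) = 0 - 3*(V + 0) = 0 - 3*V = -3*V)
w(-19, 0/6 + 3/(-2)) - 1*10 = -3*(0/6 + 3/(-2)) - 1*10 = -3*(0*(⅙) + 3*(-½)) - 10 = -3*(0 - 3/2) - 10 = -3*(-3/2) - 10 = 9/2 - 10 = -11/2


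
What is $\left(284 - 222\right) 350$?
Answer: $21700$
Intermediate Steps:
$\left(284 - 222\right) 350 = 62 \cdot 350 = 21700$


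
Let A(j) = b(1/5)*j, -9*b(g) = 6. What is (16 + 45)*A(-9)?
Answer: 366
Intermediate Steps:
b(g) = -⅔ (b(g) = -⅑*6 = -⅔)
A(j) = -2*j/3
(16 + 45)*A(-9) = (16 + 45)*(-⅔*(-9)) = 61*6 = 366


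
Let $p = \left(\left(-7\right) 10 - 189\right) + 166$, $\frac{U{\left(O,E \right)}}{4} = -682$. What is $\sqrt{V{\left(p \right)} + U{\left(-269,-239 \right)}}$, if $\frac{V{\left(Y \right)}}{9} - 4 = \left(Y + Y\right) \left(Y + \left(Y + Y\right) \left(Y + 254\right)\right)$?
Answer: $\sqrt{50282594} \approx 7091.0$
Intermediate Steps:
$U{\left(O,E \right)} = -2728$ ($U{\left(O,E \right)} = 4 \left(-682\right) = -2728$)
$p = -93$ ($p = \left(-70 - 189\right) + 166 = -259 + 166 = -93$)
$V{\left(Y \right)} = 36 + 18 Y \left(Y + 2 Y \left(254 + Y\right)\right)$ ($V{\left(Y \right)} = 36 + 9 \left(Y + Y\right) \left(Y + \left(Y + Y\right) \left(Y + 254\right)\right) = 36 + 9 \cdot 2 Y \left(Y + 2 Y \left(254 + Y\right)\right) = 36 + 18 Y \left(Y + 2 Y \left(254 + Y\right)\right)$)
$\sqrt{V{\left(p \right)} + U{\left(-269,-239 \right)}} = \sqrt{\left(36 + 36 \left(-93\right)^{3} + 9162 \left(-93\right)^{2}\right) - 2728} = \sqrt{\left(36 + 36 \left(-804357\right) + 9162 \cdot 8649\right) - 2728} = \sqrt{\left(36 - 28956852 + 79242138\right) - 2728} = \sqrt{50285322 - 2728} = \sqrt{50282594}$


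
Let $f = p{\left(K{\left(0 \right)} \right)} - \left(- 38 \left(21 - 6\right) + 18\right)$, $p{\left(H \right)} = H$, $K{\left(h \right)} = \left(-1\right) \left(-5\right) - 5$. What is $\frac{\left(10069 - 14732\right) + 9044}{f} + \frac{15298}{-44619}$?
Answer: $\frac{62343781}{8209896} \approx 7.5937$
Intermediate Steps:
$K{\left(h \right)} = 0$ ($K{\left(h \right)} = 5 - 5 = 0$)
$f = 552$ ($f = 0 - \left(- 38 \left(21 - 6\right) + 18\right) = 0 - \left(\left(-38\right) 15 + 18\right) = 0 - \left(-570 + 18\right) = 0 - -552 = 0 + 552 = 552$)
$\frac{\left(10069 - 14732\right) + 9044}{f} + \frac{15298}{-44619} = \frac{\left(10069 - 14732\right) + 9044}{552} + \frac{15298}{-44619} = \left(-4663 + 9044\right) \frac{1}{552} + 15298 \left(- \frac{1}{44619}\right) = 4381 \cdot \frac{1}{552} - \frac{15298}{44619} = \frac{4381}{552} - \frac{15298}{44619} = \frac{62343781}{8209896}$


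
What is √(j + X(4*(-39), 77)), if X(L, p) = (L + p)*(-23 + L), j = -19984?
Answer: I*√5843 ≈ 76.44*I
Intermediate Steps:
X(L, p) = (-23 + L)*(L + p)
√(j + X(4*(-39), 77)) = √(-19984 + ((4*(-39))² - 92*(-39) - 23*77 + (4*(-39))*77)) = √(-19984 + ((-156)² - 23*(-156) - 1771 - 156*77)) = √(-19984 + (24336 + 3588 - 1771 - 12012)) = √(-19984 + 14141) = √(-5843) = I*√5843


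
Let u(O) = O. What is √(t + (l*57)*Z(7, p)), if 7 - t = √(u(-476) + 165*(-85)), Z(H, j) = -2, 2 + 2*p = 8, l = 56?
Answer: √(-6377 - I*√14501) ≈ 0.7539 - 79.86*I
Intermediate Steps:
p = 3 (p = -1 + (½)*8 = -1 + 4 = 3)
t = 7 - I*√14501 (t = 7 - √(-476 + 165*(-85)) = 7 - √(-476 - 14025) = 7 - √(-14501) = 7 - I*√14501 ≈ 7.0 - 120.42*I)
√(t + (l*57)*Z(7, p)) = √((7 - I*√14501) + (56*57)*(-2)) = √((7 - I*√14501) + 3192*(-2)) = √((7 - I*√14501) - 6384) = √(-6377 - I*√14501)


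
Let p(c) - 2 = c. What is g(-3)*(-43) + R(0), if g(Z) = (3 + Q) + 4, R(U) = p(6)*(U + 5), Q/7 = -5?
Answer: 1244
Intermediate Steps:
Q = -35 (Q = 7*(-5) = -35)
p(c) = 2 + c
R(U) = 40 + 8*U (R(U) = (2 + 6)*(U + 5) = 8*(5 + U) = 40 + 8*U)
g(Z) = -28 (g(Z) = (3 - 35) + 4 = -32 + 4 = -28)
g(-3)*(-43) + R(0) = -28*(-43) + (40 + 8*0) = 1204 + (40 + 0) = 1204 + 40 = 1244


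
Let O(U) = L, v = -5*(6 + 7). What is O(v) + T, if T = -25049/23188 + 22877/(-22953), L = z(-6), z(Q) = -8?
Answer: -5363294885/532234164 ≈ -10.077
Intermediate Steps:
v = -65 (v = -5*13 = -65)
L = -8
O(U) = -8
T = -1105421573/532234164 (T = -25049*1/23188 + 22877*(-1/22953) = -25049/23188 - 22877/22953 = -1105421573/532234164 ≈ -2.0769)
O(v) + T = -8 - 1105421573/532234164 = -5363294885/532234164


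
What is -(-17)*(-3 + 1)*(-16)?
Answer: 544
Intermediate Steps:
-(-17)*(-3 + 1)*(-16) = -(-17)*(-2)*(-16) = -17*2*(-16) = -34*(-16) = 544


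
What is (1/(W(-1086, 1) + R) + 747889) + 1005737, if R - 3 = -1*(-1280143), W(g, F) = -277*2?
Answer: 2243925800593/1279592 ≈ 1.7536e+6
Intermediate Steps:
W(g, F) = -554
R = 1280146 (R = 3 - 1*(-1280143) = 3 + 1280143 = 1280146)
(1/(W(-1086, 1) + R) + 747889) + 1005737 = (1/(-554 + 1280146) + 747889) + 1005737 = (1/1279592 + 747889) + 1005737 = 956992781289/1279592 + 1005737 = 2243925800593/1279592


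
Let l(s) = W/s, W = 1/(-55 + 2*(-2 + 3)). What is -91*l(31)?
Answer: 91/1643 ≈ 0.055386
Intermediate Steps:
W = -1/53 (W = 1/(-55 + 2*1) = 1/(-55 + 2) = 1/(-53) = -1/53 ≈ -0.018868)
l(s) = -1/(53*s)
-91*l(31) = -(-91)/(53*31) = -91*(-1/1643) = 91/1643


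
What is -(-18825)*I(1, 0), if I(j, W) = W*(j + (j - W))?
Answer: 0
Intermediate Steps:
I(j, W) = W*(-W + 2*j)
-(-18825)*I(1, 0) = -(-18825)*0*(-1*0 + 2*1) = -(-18825)*0*(0 + 2) = -(-18825)*0*2 = -(-18825)*0 = -6275*0 = 0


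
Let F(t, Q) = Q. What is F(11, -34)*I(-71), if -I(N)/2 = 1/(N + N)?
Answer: -34/71 ≈ -0.47887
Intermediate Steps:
I(N) = -1/N (I(N) = -2/(N + N) = -2*1/(2*N) = -1/N)
F(11, -34)*I(-71) = -(-34)/(-71) = -(-34)*(-1)/71 = -34*1/71 = -34/71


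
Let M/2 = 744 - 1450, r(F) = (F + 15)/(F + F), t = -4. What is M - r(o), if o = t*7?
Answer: -79085/56 ≈ -1412.2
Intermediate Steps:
o = -28 (o = -4*7 = -28)
r(F) = (15 + F)/(2*F) (r(F) = (15 + F)/((2*F)) = (15 + F)*(1/(2*F)) = (15 + F)/(2*F))
M = -1412 (M = 2*(744 - 1450) = 2*(-706) = -1412)
M - r(o) = -1412 - (15 - 28)/(2*(-28)) = -1412 - (-1)*(-13)/(2*28) = -1412 - 1*13/56 = -1412 - 13/56 = -79085/56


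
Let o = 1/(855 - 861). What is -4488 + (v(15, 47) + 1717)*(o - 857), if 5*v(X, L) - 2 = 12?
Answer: -44359297/30 ≈ -1.4786e+6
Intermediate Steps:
o = -⅙ (o = 1/(-6) = -⅙ ≈ -0.16667)
v(X, L) = 14/5 (v(X, L) = ⅖ + (⅕)*12 = ⅖ + 12/5 = 14/5)
-4488 + (v(15, 47) + 1717)*(o - 857) = -4488 + (14/5 + 1717)*(-⅙ - 857) = -4488 + (8599/5)*(-5143/6) = -4488 - 44224657/30 = -44359297/30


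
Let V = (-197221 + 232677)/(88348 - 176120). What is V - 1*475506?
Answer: -10434037022/21943 ≈ -4.7551e+5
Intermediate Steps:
V = -8864/21943 (V = 35456/(-87772) = 35456*(-1/87772) = -8864/21943 ≈ -0.40396)
V - 1*475506 = -8864/21943 - 1*475506 = -8864/21943 - 475506 = -10434037022/21943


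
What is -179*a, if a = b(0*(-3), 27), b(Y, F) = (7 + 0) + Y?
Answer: -1253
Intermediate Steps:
b(Y, F) = 7 + Y
a = 7 (a = 7 + 0*(-3) = 7 + 0 = 7)
-179*a = -179*7 = -1253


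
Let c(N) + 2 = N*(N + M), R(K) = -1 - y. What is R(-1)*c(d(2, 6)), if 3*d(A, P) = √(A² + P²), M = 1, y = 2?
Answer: -22/3 - 2*√10 ≈ -13.658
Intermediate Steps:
R(K) = -3 (R(K) = -1 - 1*2 = -1 - 2 = -3)
d(A, P) = √(A² + P²)/3
c(N) = -2 + N*(1 + N) (c(N) = -2 + N*(N + 1) = -2 + N*(1 + N))
R(-1)*c(d(2, 6)) = -3*(-2 + √(2² + 6²)/3 + (√(2² + 6²)/3)²) = -3*(-2 + √(4 + 36)/3 + (√(4 + 36)/3)²) = -3*(-2 + √40/3 + (√40/3)²) = -3*(-2 + (2*√10)/3 + ((2*√10)/3)²) = -3*(-2 + 2*√10/3 + (2*√10/3)²) = -3*(-2 + 2*√10/3 + 40/9) = -3*(22/9 + 2*√10/3) = -22/3 - 2*√10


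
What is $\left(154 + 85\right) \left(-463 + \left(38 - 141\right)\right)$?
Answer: $-135274$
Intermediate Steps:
$\left(154 + 85\right) \left(-463 + \left(38 - 141\right)\right) = 239 \left(-463 + \left(38 - 141\right)\right) = 239 \left(-463 - 103\right) = 239 \left(-566\right) = -135274$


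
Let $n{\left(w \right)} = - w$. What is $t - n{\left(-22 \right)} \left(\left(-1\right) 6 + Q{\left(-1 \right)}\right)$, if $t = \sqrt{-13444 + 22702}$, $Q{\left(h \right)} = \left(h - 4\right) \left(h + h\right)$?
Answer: $-88 + \sqrt{9258} \approx 8.2185$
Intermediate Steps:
$Q{\left(h \right)} = 2 h \left(-4 + h\right)$ ($Q{\left(h \right)} = \left(-4 + h\right) 2 h = 2 h \left(-4 + h\right)$)
$t = \sqrt{9258} \approx 96.219$
$t - n{\left(-22 \right)} \left(\left(-1\right) 6 + Q{\left(-1 \right)}\right) = \sqrt{9258} - \left(-1\right) \left(-22\right) \left(\left(-1\right) 6 + 2 \left(-1\right) \left(-4 - 1\right)\right) = \sqrt{9258} - 22 \left(-6 + 2 \left(-1\right) \left(-5\right)\right) = \sqrt{9258} - 22 \left(-6 + 10\right) = \sqrt{9258} - 22 \cdot 4 = \sqrt{9258} - 88 = -88 + \sqrt{9258}$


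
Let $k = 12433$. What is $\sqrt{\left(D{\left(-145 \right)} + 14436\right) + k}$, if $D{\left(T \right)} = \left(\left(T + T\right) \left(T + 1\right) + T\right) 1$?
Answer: $2 \sqrt{17121} \approx 261.69$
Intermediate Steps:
$D{\left(T \right)} = T + 2 T \left(1 + T\right)$ ($D{\left(T \right)} = \left(2 T \left(1 + T\right) + T\right) 1 = \left(T + 2 T \left(1 + T\right)\right) 1 = T + 2 T \left(1 + T\right)$)
$\sqrt{\left(D{\left(-145 \right)} + 14436\right) + k} = \sqrt{\left(- 145 \left(3 + 2 \left(-145\right)\right) + 14436\right) + 12433} = \sqrt{\left(- 145 \left(3 - 290\right) + 14436\right) + 12433} = \sqrt{\left(\left(-145\right) \left(-287\right) + 14436\right) + 12433} = \sqrt{\left(41615 + 14436\right) + 12433} = \sqrt{56051 + 12433} = \sqrt{68484} = 2 \sqrt{17121}$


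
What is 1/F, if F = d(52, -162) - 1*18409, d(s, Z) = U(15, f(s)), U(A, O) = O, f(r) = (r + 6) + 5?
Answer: -1/18346 ≈ -5.4508e-5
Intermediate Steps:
f(r) = 11 + r (f(r) = (6 + r) + 5 = 11 + r)
d(s, Z) = 11 + s
F = -18346 (F = (11 + 52) - 1*18409 = 63 - 18409 = -18346)
1/F = 1/(-18346) = -1/18346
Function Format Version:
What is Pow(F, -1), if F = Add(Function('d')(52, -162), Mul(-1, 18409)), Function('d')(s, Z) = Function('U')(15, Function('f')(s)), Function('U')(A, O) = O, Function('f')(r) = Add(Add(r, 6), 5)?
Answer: Rational(-1, 18346) ≈ -5.4508e-5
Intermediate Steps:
Function('f')(r) = Add(11, r) (Function('f')(r) = Add(Add(6, r), 5) = Add(11, r))
Function('d')(s, Z) = Add(11, s)
F = -18346 (F = Add(Add(11, 52), Mul(-1, 18409)) = Add(63, -18409) = -18346)
Pow(F, -1) = Pow(-18346, -1) = Rational(-1, 18346)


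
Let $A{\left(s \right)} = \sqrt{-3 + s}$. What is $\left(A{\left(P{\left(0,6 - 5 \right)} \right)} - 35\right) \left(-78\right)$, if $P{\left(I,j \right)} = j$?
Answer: $2730 - 78 i \sqrt{2} \approx 2730.0 - 110.31 i$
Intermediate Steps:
$\left(A{\left(P{\left(0,6 - 5 \right)} \right)} - 35\right) \left(-78\right) = \left(\sqrt{-3 + \left(6 - 5\right)} - 35\right) \left(-78\right) = \left(\sqrt{-3 + 1} - 35\right) \left(-78\right) = \left(\sqrt{-2} - 35\right) \left(-78\right) = \left(i \sqrt{2} - 35\right) \left(-78\right) = \left(-35 + i \sqrt{2}\right) \left(-78\right) = 2730 - 78 i \sqrt{2}$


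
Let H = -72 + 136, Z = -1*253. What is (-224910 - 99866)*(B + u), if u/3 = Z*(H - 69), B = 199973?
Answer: -66178955968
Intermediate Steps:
Z = -253
H = 64
u = 3795 (u = 3*(-253*(64 - 69)) = 3*(-253*(-5)) = 3*1265 = 3795)
(-224910 - 99866)*(B + u) = (-224910 - 99866)*(199973 + 3795) = -324776*203768 = -66178955968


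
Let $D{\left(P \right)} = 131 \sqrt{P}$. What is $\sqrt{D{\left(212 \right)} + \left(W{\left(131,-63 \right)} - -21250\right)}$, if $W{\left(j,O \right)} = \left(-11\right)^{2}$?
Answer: $\sqrt{21371 + 262 \sqrt{53}} \approx 152.57$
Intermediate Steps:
$W{\left(j,O \right)} = 121$
$\sqrt{D{\left(212 \right)} + \left(W{\left(131,-63 \right)} - -21250\right)} = \sqrt{131 \sqrt{212} + \left(121 - -21250\right)} = \sqrt{131 \cdot 2 \sqrt{53} + \left(121 + 21250\right)} = \sqrt{262 \sqrt{53} + 21371} = \sqrt{21371 + 262 \sqrt{53}}$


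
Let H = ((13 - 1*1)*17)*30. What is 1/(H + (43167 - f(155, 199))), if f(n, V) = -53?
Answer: 1/49340 ≈ 2.0268e-5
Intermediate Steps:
H = 6120 (H = ((13 - 1)*17)*30 = (12*17)*30 = 204*30 = 6120)
1/(H + (43167 - f(155, 199))) = 1/(6120 + (43167 - 1*(-53))) = 1/(6120 + (43167 + 53)) = 1/(6120 + 43220) = 1/49340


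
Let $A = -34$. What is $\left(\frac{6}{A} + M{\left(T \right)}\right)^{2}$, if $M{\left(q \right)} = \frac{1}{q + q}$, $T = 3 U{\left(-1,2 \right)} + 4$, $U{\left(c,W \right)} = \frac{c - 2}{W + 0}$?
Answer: $\frac{400}{289} \approx 1.3841$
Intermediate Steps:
$U{\left(c,W \right)} = \frac{-2 + c}{W}$
$T = - \frac{1}{2}$ ($T = 3 \frac{-2 - 1}{2} + 4 = 3 \cdot \frac{1}{2} \left(-3\right) + 4 = 3 \left(- \frac{3}{2}\right) + 4 = - \frac{9}{2} + 4 = - \frac{1}{2} \approx -0.5$)
$M{\left(q \right)} = \frac{1}{2 q}$
$\left(\frac{6}{A} + M{\left(T \right)}\right)^{2} = \left(\frac{6}{-34} + \frac{1}{2 \left(- \frac{1}{2}\right)}\right)^{2} = \left(6 \left(- \frac{1}{34}\right) + \frac{1}{2} \left(-2\right)\right)^{2} = \left(- \frac{3}{17} - 1\right)^{2} = \left(- \frac{20}{17}\right)^{2} = \frac{400}{289}$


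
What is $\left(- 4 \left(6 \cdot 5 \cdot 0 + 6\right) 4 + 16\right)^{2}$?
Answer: $6400$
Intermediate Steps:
$\left(- 4 \left(6 \cdot 5 \cdot 0 + 6\right) 4 + 16\right)^{2} = \left(- 4 \left(6 \cdot 0 + 6\right) 4 + 16\right)^{2} = \left(- 4 \left(0 + 6\right) 4 + 16\right)^{2} = \left(\left(-4\right) 6 \cdot 4 + 16\right)^{2} = \left(\left(-24\right) 4 + 16\right)^{2} = \left(-96 + 16\right)^{2} = \left(-80\right)^{2} = 6400$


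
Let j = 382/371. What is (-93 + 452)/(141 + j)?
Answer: 133189/52693 ≈ 2.5276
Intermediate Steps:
j = 382/371 (j = 382*(1/371) = 382/371 ≈ 1.0296)
(-93 + 452)/(141 + j) = (-93 + 452)/(141 + 382/371) = 359/(52693/371) = 359*(371/52693) = 133189/52693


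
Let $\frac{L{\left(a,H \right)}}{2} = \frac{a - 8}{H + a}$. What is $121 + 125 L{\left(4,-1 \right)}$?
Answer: $- \frac{637}{3} \approx -212.33$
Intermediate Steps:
$L{\left(a,H \right)} = \frac{2 \left(-8 + a\right)}{H + a}$ ($L{\left(a,H \right)} = 2 \frac{a - 8}{H + a} = 2 \frac{-8 + a}{H + a} = \frac{2 \left(-8 + a\right)}{H + a}$)
$121 + 125 L{\left(4,-1 \right)} = 121 + 125 \frac{2 \left(-8 + 4\right)}{-1 + 4} = 121 + 125 \cdot 2 \cdot \frac{1}{3} \left(-4\right) = 121 + 125 \left(- \frac{8}{3}\right) = 121 - \frac{1000}{3} = - \frac{637}{3}$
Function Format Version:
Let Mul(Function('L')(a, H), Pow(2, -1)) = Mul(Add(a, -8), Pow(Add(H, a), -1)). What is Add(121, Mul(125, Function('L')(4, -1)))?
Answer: Rational(-637, 3) ≈ -212.33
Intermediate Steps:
Function('L')(a, H) = Mul(2, Pow(Add(H, a), -1), Add(-8, a)) (Function('L')(a, H) = Mul(2, Mul(Add(a, -8), Pow(Add(H, a), -1))) = Mul(2, Mul(Add(-8, a), Pow(Add(H, a), -1))) = Mul(2, Mul(Pow(Add(H, a), -1), Add(-8, a))) = Mul(2, Pow(Add(H, a), -1), Add(-8, a)))
Add(121, Mul(125, Function('L')(4, -1))) = Add(121, Mul(125, Mul(2, Pow(Add(-1, 4), -1), Add(-8, 4)))) = Add(121, Mul(125, Mul(2, Pow(3, -1), -4))) = Add(121, Mul(125, Mul(2, Rational(1, 3), -4))) = Add(121, Mul(125, Rational(-8, 3))) = Add(121, Rational(-1000, 3)) = Rational(-637, 3)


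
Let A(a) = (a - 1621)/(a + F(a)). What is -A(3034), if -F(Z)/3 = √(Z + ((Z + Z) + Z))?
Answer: -1413/2998 - 4239*√3034/4547966 ≈ -0.52265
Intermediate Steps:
F(Z) = -6*√Z (F(Z) = -3*√(Z + ((Z + Z) + Z)) = -3*√(Z + (2*Z + Z)) = -3*√(Z + 3*Z) = -3*2*√Z = -6*√Z)
A(a) = (-1621 + a)/(a - 6*√a) (A(a) = (a - 1621)/(a - 6*√a) = (-1621 + a)/(a - 6*√a))
-A(3034) = -(1621 - 1*3034)/(-1*3034 + 6*√3034) = -(1621 - 3034)/(-3034 + 6*√3034) = -(-1413)/(-3034 + 6*√3034) = 1413/(-3034 + 6*√3034)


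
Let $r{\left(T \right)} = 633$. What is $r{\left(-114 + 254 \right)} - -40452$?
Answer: $41085$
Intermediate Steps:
$r{\left(-114 + 254 \right)} - -40452 = 633 - -40452 = 633 + 40452 = 41085$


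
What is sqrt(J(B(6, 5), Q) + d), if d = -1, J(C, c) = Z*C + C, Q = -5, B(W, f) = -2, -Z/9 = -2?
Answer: I*sqrt(39) ≈ 6.245*I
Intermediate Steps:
Z = 18 (Z = -9*(-2) = 18)
J(C, c) = 19*C (J(C, c) = 18*C + C = 19*C)
sqrt(J(B(6, 5), Q) + d) = sqrt(19*(-2) - 1) = sqrt(-38 - 1) = sqrt(-39) = I*sqrt(39)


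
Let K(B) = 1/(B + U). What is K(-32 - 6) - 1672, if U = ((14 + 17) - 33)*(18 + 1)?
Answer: -127073/76 ≈ -1672.0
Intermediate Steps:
U = -38 (U = (31 - 33)*19 = -2*19 = -38)
K(B) = 1/(-38 + B) (K(B) = 1/(B - 38) = 1/(-38 + B))
K(-32 - 6) - 1672 = 1/(-38 + (-32 - 6)) - 1672 = 1/(-38 - 38) - 1672 = 1/(-76) - 1672 = -1/76 - 1672 = -127073/76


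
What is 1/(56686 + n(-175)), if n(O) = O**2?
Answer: 1/87311 ≈ 1.1453e-5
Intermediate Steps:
1/(56686 + n(-175)) = 1/(56686 + (-175)**2) = 1/(56686 + 30625) = 1/87311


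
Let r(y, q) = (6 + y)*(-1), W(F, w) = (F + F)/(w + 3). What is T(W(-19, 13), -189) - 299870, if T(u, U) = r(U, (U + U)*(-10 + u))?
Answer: -299687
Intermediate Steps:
W(F, w) = 2*F/(3 + w) (W(F, w) = (2*F)/(3 + w) = 2*F/(3 + w))
r(y, q) = -6 - y
T(u, U) = -6 - U
T(W(-19, 13), -189) - 299870 = (-6 - 1*(-189)) - 299870 = (-6 + 189) - 299870 = 183 - 299870 = -299687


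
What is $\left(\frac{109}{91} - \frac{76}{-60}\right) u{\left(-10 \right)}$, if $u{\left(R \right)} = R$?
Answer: $- \frac{6728}{273} \approx -24.645$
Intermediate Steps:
$\left(\frac{109}{91} - \frac{76}{-60}\right) u{\left(-10 \right)} = \left(\frac{109}{91} - \frac{76}{-60}\right) \left(-10\right) = \left(109 \cdot \frac{1}{91} - - \frac{19}{15}\right) \left(-10\right) = \left(\frac{109}{91} + \frac{19}{15}\right) \left(-10\right) = \frac{3364}{1365} \left(-10\right) = - \frac{6728}{273}$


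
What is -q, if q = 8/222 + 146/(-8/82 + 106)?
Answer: -340907/240981 ≈ -1.4147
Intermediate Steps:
q = 340907/240981 (q = 8*(1/222) + 146/(-8*1/82 + 106) = 4/111 + 146/(-4/41 + 106) = 4/111 + 146/(4342/41) = 4/111 + 146*(41/4342) = 4/111 + 2993/2171 = 340907/240981 ≈ 1.4147)
-q = -1*340907/240981 = -340907/240981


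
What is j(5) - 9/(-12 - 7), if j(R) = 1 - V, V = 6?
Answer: -86/19 ≈ -4.5263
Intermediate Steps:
j(R) = -5 (j(R) = 1 - 1*6 = 1 - 6 = -5)
j(5) - 9/(-12 - 7) = -5 - 9/(-12 - 7) = -5 - 9/(-19) = -5 - 1/19*(-9) = -5 + 9/19 = -86/19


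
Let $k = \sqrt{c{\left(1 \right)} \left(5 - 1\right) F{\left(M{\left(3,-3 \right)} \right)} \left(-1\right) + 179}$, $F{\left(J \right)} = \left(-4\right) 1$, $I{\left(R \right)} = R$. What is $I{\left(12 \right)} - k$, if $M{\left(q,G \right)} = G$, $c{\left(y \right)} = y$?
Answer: $12 - \sqrt{195} \approx -1.9642$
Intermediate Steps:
$F{\left(J \right)} = -4$
$k = \sqrt{195}$ ($k = \sqrt{1 \left(5 - 1\right) \left(-4\right) \left(-1\right) + 179} = \sqrt{1 \cdot 4 \left(-4\right) \left(-1\right) + 179} = \sqrt{4 \left(-4\right) \left(-1\right) + 179} = \sqrt{\left(-16\right) \left(-1\right) + 179} = \sqrt{16 + 179} = \sqrt{195} \approx 13.964$)
$I{\left(12 \right)} - k = 12 - \sqrt{195}$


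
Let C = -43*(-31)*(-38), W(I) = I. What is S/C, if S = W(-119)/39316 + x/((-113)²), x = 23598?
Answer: -926259457/25429625206616 ≈ -3.6424e-5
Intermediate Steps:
S = 926259457/502026004 (S = -119/39316 + 23598/((-113)²) = -119*1/39316 + 23598/12769 = -119/39316 + 23598*(1/12769) = -119/39316 + 23598/12769 = 926259457/502026004 ≈ 1.8450)
C = -50654 (C = 1333*(-38) = -50654)
S/C = (926259457/502026004)/(-50654) = (926259457/502026004)*(-1/50654) = -926259457/25429625206616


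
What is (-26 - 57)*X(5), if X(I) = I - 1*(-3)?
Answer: -664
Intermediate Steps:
X(I) = 3 + I (X(I) = I + 3 = 3 + I)
(-26 - 57)*X(5) = (-26 - 57)*(3 + 5) = -83*8 = -664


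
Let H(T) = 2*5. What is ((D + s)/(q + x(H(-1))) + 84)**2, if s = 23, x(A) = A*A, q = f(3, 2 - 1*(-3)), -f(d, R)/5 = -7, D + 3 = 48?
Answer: 130142464/18225 ≈ 7140.9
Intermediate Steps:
D = 45 (D = -3 + 48 = 45)
f(d, R) = 35 (f(d, R) = -5*(-7) = 35)
H(T) = 10
q = 35
x(A) = A**2
((D + s)/(q + x(H(-1))) + 84)**2 = ((45 + 23)/(35 + 10**2) + 84)**2 = (68/(35 + 100) + 84)**2 = (68/135 + 84)**2 = (11408/135)**2 = 130142464/18225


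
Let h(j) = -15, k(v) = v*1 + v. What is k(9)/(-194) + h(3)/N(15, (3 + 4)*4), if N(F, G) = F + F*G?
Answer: -358/2813 ≈ -0.12727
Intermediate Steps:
k(v) = 2*v (k(v) = v + v = 2*v)
k(9)/(-194) + h(3)/N(15, (3 + 4)*4) = (2*9)/(-194) - 15*1/(15*(1 + (3 + 4)*4)) = 18*(-1/194) - 15*1/(15*(1 + 7*4)) = -9/97 - 15*1/(15*(1 + 28)) = -9/97 - 15/(15*29) = -9/97 - 15/435 = -9/97 - 15*1/435 = -9/97 - 1/29 = -358/2813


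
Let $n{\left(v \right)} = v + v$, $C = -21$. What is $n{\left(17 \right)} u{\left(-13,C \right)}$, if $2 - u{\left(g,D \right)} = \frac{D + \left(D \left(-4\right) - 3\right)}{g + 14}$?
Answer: $-1972$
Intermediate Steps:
$n{\left(v \right)} = 2 v$
$u{\left(g,D \right)} = 2 - \frac{-3 - 3 D}{14 + g}$ ($u{\left(g,D \right)} = 2 - \frac{D + \left(D \left(-4\right) - 3\right)}{g + 14} = 2 - \frac{D - \left(3 + 4 D\right)}{14 + g} = 2 - \frac{-3 - 3 D}{14 + g}$)
$n{\left(17 \right)} u{\left(-13,C \right)} = 2 \cdot 17 \frac{31 + 2 \left(-13\right) + 3 \left(-21\right)}{14 - 13} = 34 \frac{31 - 26 - 63}{1} = 34 \cdot 1 \left(-58\right) = 34 \left(-58\right) = -1972$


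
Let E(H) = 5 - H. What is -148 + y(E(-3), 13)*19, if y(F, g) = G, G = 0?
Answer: -148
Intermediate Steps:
y(F, g) = 0
-148 + y(E(-3), 13)*19 = -148 + 0*19 = -148 + 0 = -148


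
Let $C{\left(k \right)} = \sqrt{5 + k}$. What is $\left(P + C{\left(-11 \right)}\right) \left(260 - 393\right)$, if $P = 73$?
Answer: $-9709 - 133 i \sqrt{6} \approx -9709.0 - 325.78 i$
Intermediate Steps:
$\left(P + C{\left(-11 \right)}\right) \left(260 - 393\right) = \left(73 + \sqrt{5 - 11}\right) \left(260 - 393\right) = \left(73 + \sqrt{-6}\right) \left(-133\right) = \left(73 + i \sqrt{6}\right) \left(-133\right) = -9709 - 133 i \sqrt{6}$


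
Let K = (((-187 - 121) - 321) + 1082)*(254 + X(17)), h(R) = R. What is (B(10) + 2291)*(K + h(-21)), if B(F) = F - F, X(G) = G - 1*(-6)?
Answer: 287428860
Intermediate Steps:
X(G) = 6 + G (X(G) = G + 6 = 6 + G)
B(F) = 0
K = 125481 (K = (((-187 - 121) - 321) + 1082)*(254 + (6 + 17)) = ((-308 - 321) + 1082)*(254 + 23) = (-629 + 1082)*277 = 453*277 = 125481)
(B(10) + 2291)*(K + h(-21)) = (0 + 2291)*(125481 - 21) = 2291*125460 = 287428860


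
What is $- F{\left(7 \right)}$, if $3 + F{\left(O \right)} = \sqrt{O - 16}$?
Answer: $3 - 3 i \approx 3.0 - 3.0 i$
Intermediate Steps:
$F{\left(O \right)} = -3 + \sqrt{-16 + O}$ ($F{\left(O \right)} = -3 + \sqrt{O - 16} = -3 + \sqrt{-16 + O}$)
$- F{\left(7 \right)} = - (-3 + \sqrt{-16 + 7}) = - (-3 + \sqrt{-9}) = - (-3 + 3 i) = 3 - 3 i$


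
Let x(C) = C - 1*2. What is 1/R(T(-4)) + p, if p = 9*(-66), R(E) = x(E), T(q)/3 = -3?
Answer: -6535/11 ≈ -594.09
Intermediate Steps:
x(C) = -2 + C (x(C) = C - 2 = -2 + C)
T(q) = -9 (T(q) = 3*(-3) = -9)
R(E) = -2 + E
p = -594
1/R(T(-4)) + p = 1/(-2 - 9) - 594 = 1/(-11) - 594 = -1/11 - 594 = -6535/11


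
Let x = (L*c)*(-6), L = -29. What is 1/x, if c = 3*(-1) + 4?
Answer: 1/174 ≈ 0.0057471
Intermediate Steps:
c = 1 (c = -3 + 4 = 1)
x = 174 (x = -29*1*(-6) = -29*(-6) = 174)
1/x = 1/174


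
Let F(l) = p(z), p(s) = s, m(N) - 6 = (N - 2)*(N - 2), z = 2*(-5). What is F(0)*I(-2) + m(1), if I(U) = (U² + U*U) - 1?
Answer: -63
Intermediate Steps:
z = -10
m(N) = 6 + (-2 + N)² (m(N) = 6 + (N - 2)*(N - 2) = 6 + (-2 + N)*(-2 + N) = 6 + (-2 + N)²)
I(U) = -1 + 2*U² (I(U) = (U² + U²) - 1 = 2*U² - 1 = -1 + 2*U²)
F(l) = -10
F(0)*I(-2) + m(1) = -10*(-1 + 2*(-2)²) + (6 + (-2 + 1)²) = -10*(-1 + 2*4) + (6 + (-1)²) = -10*(-1 + 8) + (6 + 1) = -10*7 + 7 = -70 + 7 = -63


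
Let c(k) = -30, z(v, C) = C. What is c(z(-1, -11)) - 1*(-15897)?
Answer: 15867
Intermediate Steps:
c(z(-1, -11)) - 1*(-15897) = -30 - 1*(-15897) = -30 + 15897 = 15867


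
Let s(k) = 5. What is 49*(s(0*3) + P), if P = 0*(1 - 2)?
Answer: 245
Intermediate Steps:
P = 0 (P = 0*(-1) = 0)
49*(s(0*3) + P) = 49*(5 + 0) = 49*5 = 245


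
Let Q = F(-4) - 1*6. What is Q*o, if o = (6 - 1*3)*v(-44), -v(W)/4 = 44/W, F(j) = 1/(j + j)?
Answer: -147/2 ≈ -73.500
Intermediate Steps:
F(j) = 1/(2*j)
v(W) = -176/W
Q = -49/8 (Q = (1/2)/(-4) - 1*6 = (1/2)*(-1/4) - 6 = -1/8 - 6 = -49/8 ≈ -6.1250)
o = 12 (o = (6 - 1*3)*(-176/(-44)) = (6 - 3)*(-176*(-1/44)) = 3*4 = 12)
Q*o = -49/8*12 = -147/2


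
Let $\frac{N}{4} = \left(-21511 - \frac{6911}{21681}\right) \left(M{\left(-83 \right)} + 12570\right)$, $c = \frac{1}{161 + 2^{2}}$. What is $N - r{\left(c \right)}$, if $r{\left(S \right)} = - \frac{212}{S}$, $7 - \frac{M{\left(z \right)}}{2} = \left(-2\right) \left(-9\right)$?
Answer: $- \frac{23408132983804}{21681} \approx -1.0797 \cdot 10^{9}$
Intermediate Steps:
$M{\left(z \right)} = -22$ ($M{\left(z \right)} = 14 - 2 \left(\left(-2\right) \left(-9\right)\right) = 14 - 36 = -22$)
$c = \frac{1}{165}$ ($c = \frac{1}{161 + 4} = \frac{1}{165} \approx 0.0060606$)
$N = - \frac{23408891385184}{21681}$ ($N = 4 \left(-21511 - \frac{6911}{21681}\right) \left(-22 + 12570\right) = 4 \left(-21511 - \frac{6911}{21681}\right) 12548 = 4 \left(\left(- \frac{466386902}{21681}\right) 12548\right) = 4 \left(- \frac{5852222846296}{21681}\right) = - \frac{23408891385184}{21681} \approx -1.0797 \cdot 10^{9}$)
$N - r{\left(c \right)} = - \frac{23408891385184}{21681} - - 212 \frac{1}{\frac{1}{165}} = - \frac{23408891385184}{21681} - \left(-212\right) 165 = - \frac{23408891385184}{21681} - -34980 = - \frac{23408891385184}{21681} + 34980 = - \frac{23408132983804}{21681}$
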